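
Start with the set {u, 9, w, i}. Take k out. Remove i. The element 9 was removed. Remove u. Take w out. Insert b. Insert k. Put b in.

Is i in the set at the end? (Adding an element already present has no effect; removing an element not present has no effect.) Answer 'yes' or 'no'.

Answer: no

Derivation:
Tracking the set through each operation:
Start: {9, i, u, w}
Event 1 (remove k): not present, no change. Set: {9, i, u, w}
Event 2 (remove i): removed. Set: {9, u, w}
Event 3 (remove 9): removed. Set: {u, w}
Event 4 (remove u): removed. Set: {w}
Event 5 (remove w): removed. Set: {}
Event 6 (add b): added. Set: {b}
Event 7 (add k): added. Set: {b, k}
Event 8 (add b): already present, no change. Set: {b, k}

Final set: {b, k} (size 2)
i is NOT in the final set.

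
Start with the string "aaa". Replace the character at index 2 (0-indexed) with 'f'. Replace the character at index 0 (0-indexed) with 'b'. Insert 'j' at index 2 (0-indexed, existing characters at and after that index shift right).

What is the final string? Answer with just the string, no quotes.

Applying each edit step by step:
Start: "aaa"
Op 1 (replace idx 2: 'a' -> 'f'): "aaa" -> "aaf"
Op 2 (replace idx 0: 'a' -> 'b'): "aaf" -> "baf"
Op 3 (insert 'j' at idx 2): "baf" -> "bajf"

Answer: bajf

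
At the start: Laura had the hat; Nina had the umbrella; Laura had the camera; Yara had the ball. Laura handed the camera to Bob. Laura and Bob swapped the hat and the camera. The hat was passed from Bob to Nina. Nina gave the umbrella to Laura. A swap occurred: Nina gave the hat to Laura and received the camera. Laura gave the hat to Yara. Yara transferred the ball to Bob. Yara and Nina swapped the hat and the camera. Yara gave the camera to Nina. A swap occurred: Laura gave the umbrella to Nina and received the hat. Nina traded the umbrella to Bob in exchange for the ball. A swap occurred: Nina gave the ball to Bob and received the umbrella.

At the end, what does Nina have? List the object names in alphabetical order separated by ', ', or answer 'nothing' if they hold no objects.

Answer: camera, umbrella

Derivation:
Tracking all object holders:
Start: hat:Laura, umbrella:Nina, camera:Laura, ball:Yara
Event 1 (give camera: Laura -> Bob). State: hat:Laura, umbrella:Nina, camera:Bob, ball:Yara
Event 2 (swap hat<->camera: now hat:Bob, camera:Laura). State: hat:Bob, umbrella:Nina, camera:Laura, ball:Yara
Event 3 (give hat: Bob -> Nina). State: hat:Nina, umbrella:Nina, camera:Laura, ball:Yara
Event 4 (give umbrella: Nina -> Laura). State: hat:Nina, umbrella:Laura, camera:Laura, ball:Yara
Event 5 (swap hat<->camera: now hat:Laura, camera:Nina). State: hat:Laura, umbrella:Laura, camera:Nina, ball:Yara
Event 6 (give hat: Laura -> Yara). State: hat:Yara, umbrella:Laura, camera:Nina, ball:Yara
Event 7 (give ball: Yara -> Bob). State: hat:Yara, umbrella:Laura, camera:Nina, ball:Bob
Event 8 (swap hat<->camera: now hat:Nina, camera:Yara). State: hat:Nina, umbrella:Laura, camera:Yara, ball:Bob
Event 9 (give camera: Yara -> Nina). State: hat:Nina, umbrella:Laura, camera:Nina, ball:Bob
Event 10 (swap umbrella<->hat: now umbrella:Nina, hat:Laura). State: hat:Laura, umbrella:Nina, camera:Nina, ball:Bob
Event 11 (swap umbrella<->ball: now umbrella:Bob, ball:Nina). State: hat:Laura, umbrella:Bob, camera:Nina, ball:Nina
Event 12 (swap ball<->umbrella: now ball:Bob, umbrella:Nina). State: hat:Laura, umbrella:Nina, camera:Nina, ball:Bob

Final state: hat:Laura, umbrella:Nina, camera:Nina, ball:Bob
Nina holds: camera, umbrella.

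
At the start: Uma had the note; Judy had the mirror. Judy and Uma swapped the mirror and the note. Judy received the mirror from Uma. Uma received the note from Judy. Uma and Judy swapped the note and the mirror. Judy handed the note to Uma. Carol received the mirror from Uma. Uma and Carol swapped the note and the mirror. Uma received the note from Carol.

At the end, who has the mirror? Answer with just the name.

Tracking all object holders:
Start: note:Uma, mirror:Judy
Event 1 (swap mirror<->note: now mirror:Uma, note:Judy). State: note:Judy, mirror:Uma
Event 2 (give mirror: Uma -> Judy). State: note:Judy, mirror:Judy
Event 3 (give note: Judy -> Uma). State: note:Uma, mirror:Judy
Event 4 (swap note<->mirror: now note:Judy, mirror:Uma). State: note:Judy, mirror:Uma
Event 5 (give note: Judy -> Uma). State: note:Uma, mirror:Uma
Event 6 (give mirror: Uma -> Carol). State: note:Uma, mirror:Carol
Event 7 (swap note<->mirror: now note:Carol, mirror:Uma). State: note:Carol, mirror:Uma
Event 8 (give note: Carol -> Uma). State: note:Uma, mirror:Uma

Final state: note:Uma, mirror:Uma
The mirror is held by Uma.

Answer: Uma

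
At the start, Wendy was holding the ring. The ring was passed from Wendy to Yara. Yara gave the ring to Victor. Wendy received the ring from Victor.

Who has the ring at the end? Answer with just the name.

Answer: Wendy

Derivation:
Tracking the ring through each event:
Start: Wendy has the ring.
After event 1: Yara has the ring.
After event 2: Victor has the ring.
After event 3: Wendy has the ring.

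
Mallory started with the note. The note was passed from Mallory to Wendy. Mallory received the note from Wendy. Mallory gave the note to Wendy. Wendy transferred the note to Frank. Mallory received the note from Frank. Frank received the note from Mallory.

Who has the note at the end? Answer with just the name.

Tracking the note through each event:
Start: Mallory has the note.
After event 1: Wendy has the note.
After event 2: Mallory has the note.
After event 3: Wendy has the note.
After event 4: Frank has the note.
After event 5: Mallory has the note.
After event 6: Frank has the note.

Answer: Frank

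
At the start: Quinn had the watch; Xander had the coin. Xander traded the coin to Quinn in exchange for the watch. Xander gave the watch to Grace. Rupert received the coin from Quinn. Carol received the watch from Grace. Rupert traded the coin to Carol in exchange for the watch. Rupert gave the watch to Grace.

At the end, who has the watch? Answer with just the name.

Answer: Grace

Derivation:
Tracking all object holders:
Start: watch:Quinn, coin:Xander
Event 1 (swap coin<->watch: now coin:Quinn, watch:Xander). State: watch:Xander, coin:Quinn
Event 2 (give watch: Xander -> Grace). State: watch:Grace, coin:Quinn
Event 3 (give coin: Quinn -> Rupert). State: watch:Grace, coin:Rupert
Event 4 (give watch: Grace -> Carol). State: watch:Carol, coin:Rupert
Event 5 (swap coin<->watch: now coin:Carol, watch:Rupert). State: watch:Rupert, coin:Carol
Event 6 (give watch: Rupert -> Grace). State: watch:Grace, coin:Carol

Final state: watch:Grace, coin:Carol
The watch is held by Grace.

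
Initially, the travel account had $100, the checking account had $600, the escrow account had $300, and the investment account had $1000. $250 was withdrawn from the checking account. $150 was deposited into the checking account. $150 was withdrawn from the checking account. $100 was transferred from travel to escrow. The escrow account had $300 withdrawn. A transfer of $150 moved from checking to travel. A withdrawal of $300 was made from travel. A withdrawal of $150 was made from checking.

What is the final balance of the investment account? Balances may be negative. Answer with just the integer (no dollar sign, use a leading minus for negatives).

Tracking account balances step by step:
Start: travel=100, checking=600, escrow=300, investment=1000
Event 1 (withdraw 250 from checking): checking: 600 - 250 = 350. Balances: travel=100, checking=350, escrow=300, investment=1000
Event 2 (deposit 150 to checking): checking: 350 + 150 = 500. Balances: travel=100, checking=500, escrow=300, investment=1000
Event 3 (withdraw 150 from checking): checking: 500 - 150 = 350. Balances: travel=100, checking=350, escrow=300, investment=1000
Event 4 (transfer 100 travel -> escrow): travel: 100 - 100 = 0, escrow: 300 + 100 = 400. Balances: travel=0, checking=350, escrow=400, investment=1000
Event 5 (withdraw 300 from escrow): escrow: 400 - 300 = 100. Balances: travel=0, checking=350, escrow=100, investment=1000
Event 6 (transfer 150 checking -> travel): checking: 350 - 150 = 200, travel: 0 + 150 = 150. Balances: travel=150, checking=200, escrow=100, investment=1000
Event 7 (withdraw 300 from travel): travel: 150 - 300 = -150. Balances: travel=-150, checking=200, escrow=100, investment=1000
Event 8 (withdraw 150 from checking): checking: 200 - 150 = 50. Balances: travel=-150, checking=50, escrow=100, investment=1000

Final balance of investment: 1000

Answer: 1000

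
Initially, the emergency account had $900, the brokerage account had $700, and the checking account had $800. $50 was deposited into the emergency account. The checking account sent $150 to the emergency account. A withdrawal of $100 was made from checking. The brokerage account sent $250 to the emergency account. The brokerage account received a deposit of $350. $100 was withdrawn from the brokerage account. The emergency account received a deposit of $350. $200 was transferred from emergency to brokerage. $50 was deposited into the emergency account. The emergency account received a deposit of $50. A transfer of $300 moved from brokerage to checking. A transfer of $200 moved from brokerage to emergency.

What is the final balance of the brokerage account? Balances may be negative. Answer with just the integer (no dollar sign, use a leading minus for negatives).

Answer: 400

Derivation:
Tracking account balances step by step:
Start: emergency=900, brokerage=700, checking=800
Event 1 (deposit 50 to emergency): emergency: 900 + 50 = 950. Balances: emergency=950, brokerage=700, checking=800
Event 2 (transfer 150 checking -> emergency): checking: 800 - 150 = 650, emergency: 950 + 150 = 1100. Balances: emergency=1100, brokerage=700, checking=650
Event 3 (withdraw 100 from checking): checking: 650 - 100 = 550. Balances: emergency=1100, brokerage=700, checking=550
Event 4 (transfer 250 brokerage -> emergency): brokerage: 700 - 250 = 450, emergency: 1100 + 250 = 1350. Balances: emergency=1350, brokerage=450, checking=550
Event 5 (deposit 350 to brokerage): brokerage: 450 + 350 = 800. Balances: emergency=1350, brokerage=800, checking=550
Event 6 (withdraw 100 from brokerage): brokerage: 800 - 100 = 700. Balances: emergency=1350, brokerage=700, checking=550
Event 7 (deposit 350 to emergency): emergency: 1350 + 350 = 1700. Balances: emergency=1700, brokerage=700, checking=550
Event 8 (transfer 200 emergency -> brokerage): emergency: 1700 - 200 = 1500, brokerage: 700 + 200 = 900. Balances: emergency=1500, brokerage=900, checking=550
Event 9 (deposit 50 to emergency): emergency: 1500 + 50 = 1550. Balances: emergency=1550, brokerage=900, checking=550
Event 10 (deposit 50 to emergency): emergency: 1550 + 50 = 1600. Balances: emergency=1600, brokerage=900, checking=550
Event 11 (transfer 300 brokerage -> checking): brokerage: 900 - 300 = 600, checking: 550 + 300 = 850. Balances: emergency=1600, brokerage=600, checking=850
Event 12 (transfer 200 brokerage -> emergency): brokerage: 600 - 200 = 400, emergency: 1600 + 200 = 1800. Balances: emergency=1800, brokerage=400, checking=850

Final balance of brokerage: 400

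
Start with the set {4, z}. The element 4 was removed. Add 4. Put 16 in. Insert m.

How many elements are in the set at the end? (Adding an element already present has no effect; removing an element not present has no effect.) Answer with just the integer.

Tracking the set through each operation:
Start: {4, z}
Event 1 (remove 4): removed. Set: {z}
Event 2 (add 4): added. Set: {4, z}
Event 3 (add 16): added. Set: {16, 4, z}
Event 4 (add m): added. Set: {16, 4, m, z}

Final set: {16, 4, m, z} (size 4)

Answer: 4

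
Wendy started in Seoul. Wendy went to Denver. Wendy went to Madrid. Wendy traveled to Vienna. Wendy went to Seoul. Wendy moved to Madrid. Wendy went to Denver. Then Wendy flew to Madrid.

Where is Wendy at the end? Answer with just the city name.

Tracking Wendy's location:
Start: Wendy is in Seoul.
After move 1: Seoul -> Denver. Wendy is in Denver.
After move 2: Denver -> Madrid. Wendy is in Madrid.
After move 3: Madrid -> Vienna. Wendy is in Vienna.
After move 4: Vienna -> Seoul. Wendy is in Seoul.
After move 5: Seoul -> Madrid. Wendy is in Madrid.
After move 6: Madrid -> Denver. Wendy is in Denver.
After move 7: Denver -> Madrid. Wendy is in Madrid.

Answer: Madrid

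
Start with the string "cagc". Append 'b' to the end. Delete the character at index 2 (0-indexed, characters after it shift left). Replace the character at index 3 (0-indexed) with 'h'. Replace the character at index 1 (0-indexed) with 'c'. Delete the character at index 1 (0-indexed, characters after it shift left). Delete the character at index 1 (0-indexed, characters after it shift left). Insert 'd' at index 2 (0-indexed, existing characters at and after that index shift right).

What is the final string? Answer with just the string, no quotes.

Applying each edit step by step:
Start: "cagc"
Op 1 (append 'b'): "cagc" -> "cagcb"
Op 2 (delete idx 2 = 'g'): "cagcb" -> "cacb"
Op 3 (replace idx 3: 'b' -> 'h'): "cacb" -> "cach"
Op 4 (replace idx 1: 'a' -> 'c'): "cach" -> "ccch"
Op 5 (delete idx 1 = 'c'): "ccch" -> "cch"
Op 6 (delete idx 1 = 'c'): "cch" -> "ch"
Op 7 (insert 'd' at idx 2): "ch" -> "chd"

Answer: chd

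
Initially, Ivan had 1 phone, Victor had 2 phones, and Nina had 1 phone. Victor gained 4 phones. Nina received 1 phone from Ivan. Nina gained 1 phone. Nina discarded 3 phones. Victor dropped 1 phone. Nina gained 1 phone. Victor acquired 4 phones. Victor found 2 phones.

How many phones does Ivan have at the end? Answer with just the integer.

Tracking counts step by step:
Start: Ivan=1, Victor=2, Nina=1
Event 1 (Victor +4): Victor: 2 -> 6. State: Ivan=1, Victor=6, Nina=1
Event 2 (Ivan -> Nina, 1): Ivan: 1 -> 0, Nina: 1 -> 2. State: Ivan=0, Victor=6, Nina=2
Event 3 (Nina +1): Nina: 2 -> 3. State: Ivan=0, Victor=6, Nina=3
Event 4 (Nina -3): Nina: 3 -> 0. State: Ivan=0, Victor=6, Nina=0
Event 5 (Victor -1): Victor: 6 -> 5. State: Ivan=0, Victor=5, Nina=0
Event 6 (Nina +1): Nina: 0 -> 1. State: Ivan=0, Victor=5, Nina=1
Event 7 (Victor +4): Victor: 5 -> 9. State: Ivan=0, Victor=9, Nina=1
Event 8 (Victor +2): Victor: 9 -> 11. State: Ivan=0, Victor=11, Nina=1

Ivan's final count: 0

Answer: 0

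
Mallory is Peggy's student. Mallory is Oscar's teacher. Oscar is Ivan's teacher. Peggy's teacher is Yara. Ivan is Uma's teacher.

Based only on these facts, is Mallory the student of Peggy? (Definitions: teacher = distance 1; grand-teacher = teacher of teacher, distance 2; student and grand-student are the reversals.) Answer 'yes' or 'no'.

Answer: yes

Derivation:
Reconstructing the teacher chain from the given facts:
  Yara -> Peggy -> Mallory -> Oscar -> Ivan -> Uma
(each arrow means 'teacher of the next')
Positions in the chain (0 = top):
  position of Yara: 0
  position of Peggy: 1
  position of Mallory: 2
  position of Oscar: 3
  position of Ivan: 4
  position of Uma: 5

Mallory is at position 2, Peggy is at position 1; signed distance (j - i) = -1.
'student' requires j - i = -1. Actual distance is -1, so the relation HOLDS.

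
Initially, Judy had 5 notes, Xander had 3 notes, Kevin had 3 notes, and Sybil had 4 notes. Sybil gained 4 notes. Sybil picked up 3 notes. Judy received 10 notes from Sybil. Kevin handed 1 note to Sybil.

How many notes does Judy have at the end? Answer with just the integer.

Answer: 15

Derivation:
Tracking counts step by step:
Start: Judy=5, Xander=3, Kevin=3, Sybil=4
Event 1 (Sybil +4): Sybil: 4 -> 8. State: Judy=5, Xander=3, Kevin=3, Sybil=8
Event 2 (Sybil +3): Sybil: 8 -> 11. State: Judy=5, Xander=3, Kevin=3, Sybil=11
Event 3 (Sybil -> Judy, 10): Sybil: 11 -> 1, Judy: 5 -> 15. State: Judy=15, Xander=3, Kevin=3, Sybil=1
Event 4 (Kevin -> Sybil, 1): Kevin: 3 -> 2, Sybil: 1 -> 2. State: Judy=15, Xander=3, Kevin=2, Sybil=2

Judy's final count: 15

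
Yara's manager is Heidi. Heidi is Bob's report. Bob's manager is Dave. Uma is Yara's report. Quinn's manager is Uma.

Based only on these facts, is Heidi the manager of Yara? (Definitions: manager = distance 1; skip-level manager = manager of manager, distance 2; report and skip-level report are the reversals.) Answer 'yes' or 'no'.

Answer: yes

Derivation:
Reconstructing the manager chain from the given facts:
  Dave -> Bob -> Heidi -> Yara -> Uma -> Quinn
(each arrow means 'manager of the next')
Positions in the chain (0 = top):
  position of Dave: 0
  position of Bob: 1
  position of Heidi: 2
  position of Yara: 3
  position of Uma: 4
  position of Quinn: 5

Heidi is at position 2, Yara is at position 3; signed distance (j - i) = 1.
'manager' requires j - i = 1. Actual distance is 1, so the relation HOLDS.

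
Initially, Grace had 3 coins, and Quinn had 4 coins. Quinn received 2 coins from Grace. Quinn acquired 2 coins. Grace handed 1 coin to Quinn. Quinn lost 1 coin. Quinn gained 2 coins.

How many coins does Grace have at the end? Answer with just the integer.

Tracking counts step by step:
Start: Grace=3, Quinn=4
Event 1 (Grace -> Quinn, 2): Grace: 3 -> 1, Quinn: 4 -> 6. State: Grace=1, Quinn=6
Event 2 (Quinn +2): Quinn: 6 -> 8. State: Grace=1, Quinn=8
Event 3 (Grace -> Quinn, 1): Grace: 1 -> 0, Quinn: 8 -> 9. State: Grace=0, Quinn=9
Event 4 (Quinn -1): Quinn: 9 -> 8. State: Grace=0, Quinn=8
Event 5 (Quinn +2): Quinn: 8 -> 10. State: Grace=0, Quinn=10

Grace's final count: 0

Answer: 0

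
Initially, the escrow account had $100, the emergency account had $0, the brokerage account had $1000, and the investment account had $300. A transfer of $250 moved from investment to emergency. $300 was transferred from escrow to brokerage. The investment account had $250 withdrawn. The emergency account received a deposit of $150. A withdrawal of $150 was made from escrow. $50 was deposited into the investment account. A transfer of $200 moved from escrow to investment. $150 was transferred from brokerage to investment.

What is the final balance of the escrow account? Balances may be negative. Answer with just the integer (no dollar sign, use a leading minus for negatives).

Answer: -550

Derivation:
Tracking account balances step by step:
Start: escrow=100, emergency=0, brokerage=1000, investment=300
Event 1 (transfer 250 investment -> emergency): investment: 300 - 250 = 50, emergency: 0 + 250 = 250. Balances: escrow=100, emergency=250, brokerage=1000, investment=50
Event 2 (transfer 300 escrow -> brokerage): escrow: 100 - 300 = -200, brokerage: 1000 + 300 = 1300. Balances: escrow=-200, emergency=250, brokerage=1300, investment=50
Event 3 (withdraw 250 from investment): investment: 50 - 250 = -200. Balances: escrow=-200, emergency=250, brokerage=1300, investment=-200
Event 4 (deposit 150 to emergency): emergency: 250 + 150 = 400. Balances: escrow=-200, emergency=400, brokerage=1300, investment=-200
Event 5 (withdraw 150 from escrow): escrow: -200 - 150 = -350. Balances: escrow=-350, emergency=400, brokerage=1300, investment=-200
Event 6 (deposit 50 to investment): investment: -200 + 50 = -150. Balances: escrow=-350, emergency=400, brokerage=1300, investment=-150
Event 7 (transfer 200 escrow -> investment): escrow: -350 - 200 = -550, investment: -150 + 200 = 50. Balances: escrow=-550, emergency=400, brokerage=1300, investment=50
Event 8 (transfer 150 brokerage -> investment): brokerage: 1300 - 150 = 1150, investment: 50 + 150 = 200. Balances: escrow=-550, emergency=400, brokerage=1150, investment=200

Final balance of escrow: -550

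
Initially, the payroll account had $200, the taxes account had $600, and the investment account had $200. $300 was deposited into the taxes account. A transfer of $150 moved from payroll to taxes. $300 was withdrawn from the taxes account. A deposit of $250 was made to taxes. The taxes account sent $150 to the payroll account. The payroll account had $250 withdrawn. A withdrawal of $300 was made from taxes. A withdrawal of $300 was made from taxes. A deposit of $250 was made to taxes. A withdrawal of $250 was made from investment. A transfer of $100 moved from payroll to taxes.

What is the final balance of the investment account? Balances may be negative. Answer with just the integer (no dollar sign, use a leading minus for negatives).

Tracking account balances step by step:
Start: payroll=200, taxes=600, investment=200
Event 1 (deposit 300 to taxes): taxes: 600 + 300 = 900. Balances: payroll=200, taxes=900, investment=200
Event 2 (transfer 150 payroll -> taxes): payroll: 200 - 150 = 50, taxes: 900 + 150 = 1050. Balances: payroll=50, taxes=1050, investment=200
Event 3 (withdraw 300 from taxes): taxes: 1050 - 300 = 750. Balances: payroll=50, taxes=750, investment=200
Event 4 (deposit 250 to taxes): taxes: 750 + 250 = 1000. Balances: payroll=50, taxes=1000, investment=200
Event 5 (transfer 150 taxes -> payroll): taxes: 1000 - 150 = 850, payroll: 50 + 150 = 200. Balances: payroll=200, taxes=850, investment=200
Event 6 (withdraw 250 from payroll): payroll: 200 - 250 = -50. Balances: payroll=-50, taxes=850, investment=200
Event 7 (withdraw 300 from taxes): taxes: 850 - 300 = 550. Balances: payroll=-50, taxes=550, investment=200
Event 8 (withdraw 300 from taxes): taxes: 550 - 300 = 250. Balances: payroll=-50, taxes=250, investment=200
Event 9 (deposit 250 to taxes): taxes: 250 + 250 = 500. Balances: payroll=-50, taxes=500, investment=200
Event 10 (withdraw 250 from investment): investment: 200 - 250 = -50. Balances: payroll=-50, taxes=500, investment=-50
Event 11 (transfer 100 payroll -> taxes): payroll: -50 - 100 = -150, taxes: 500 + 100 = 600. Balances: payroll=-150, taxes=600, investment=-50

Final balance of investment: -50

Answer: -50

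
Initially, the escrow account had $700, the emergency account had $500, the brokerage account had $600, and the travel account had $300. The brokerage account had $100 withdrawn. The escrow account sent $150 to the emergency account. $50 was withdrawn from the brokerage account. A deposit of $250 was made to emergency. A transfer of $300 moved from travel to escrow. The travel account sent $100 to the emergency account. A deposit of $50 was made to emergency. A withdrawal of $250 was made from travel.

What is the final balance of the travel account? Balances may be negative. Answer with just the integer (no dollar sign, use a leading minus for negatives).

Answer: -350

Derivation:
Tracking account balances step by step:
Start: escrow=700, emergency=500, brokerage=600, travel=300
Event 1 (withdraw 100 from brokerage): brokerage: 600 - 100 = 500. Balances: escrow=700, emergency=500, brokerage=500, travel=300
Event 2 (transfer 150 escrow -> emergency): escrow: 700 - 150 = 550, emergency: 500 + 150 = 650. Balances: escrow=550, emergency=650, brokerage=500, travel=300
Event 3 (withdraw 50 from brokerage): brokerage: 500 - 50 = 450. Balances: escrow=550, emergency=650, brokerage=450, travel=300
Event 4 (deposit 250 to emergency): emergency: 650 + 250 = 900. Balances: escrow=550, emergency=900, brokerage=450, travel=300
Event 5 (transfer 300 travel -> escrow): travel: 300 - 300 = 0, escrow: 550 + 300 = 850. Balances: escrow=850, emergency=900, brokerage=450, travel=0
Event 6 (transfer 100 travel -> emergency): travel: 0 - 100 = -100, emergency: 900 + 100 = 1000. Balances: escrow=850, emergency=1000, brokerage=450, travel=-100
Event 7 (deposit 50 to emergency): emergency: 1000 + 50 = 1050. Balances: escrow=850, emergency=1050, brokerage=450, travel=-100
Event 8 (withdraw 250 from travel): travel: -100 - 250 = -350. Balances: escrow=850, emergency=1050, brokerage=450, travel=-350

Final balance of travel: -350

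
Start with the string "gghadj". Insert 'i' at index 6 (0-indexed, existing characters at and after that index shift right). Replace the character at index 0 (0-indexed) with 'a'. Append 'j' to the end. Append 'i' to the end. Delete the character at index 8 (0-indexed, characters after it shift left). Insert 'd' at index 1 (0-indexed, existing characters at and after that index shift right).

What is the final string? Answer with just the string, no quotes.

Applying each edit step by step:
Start: "gghadj"
Op 1 (insert 'i' at idx 6): "gghadj" -> "gghadji"
Op 2 (replace idx 0: 'g' -> 'a'): "gghadji" -> "aghadji"
Op 3 (append 'j'): "aghadji" -> "aghadjij"
Op 4 (append 'i'): "aghadjij" -> "aghadjiji"
Op 5 (delete idx 8 = 'i'): "aghadjiji" -> "aghadjij"
Op 6 (insert 'd' at idx 1): "aghadjij" -> "adghadjij"

Answer: adghadjij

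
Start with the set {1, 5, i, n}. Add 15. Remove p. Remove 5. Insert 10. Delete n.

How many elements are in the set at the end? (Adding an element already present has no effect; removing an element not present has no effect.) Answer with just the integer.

Answer: 4

Derivation:
Tracking the set through each operation:
Start: {1, 5, i, n}
Event 1 (add 15): added. Set: {1, 15, 5, i, n}
Event 2 (remove p): not present, no change. Set: {1, 15, 5, i, n}
Event 3 (remove 5): removed. Set: {1, 15, i, n}
Event 4 (add 10): added. Set: {1, 10, 15, i, n}
Event 5 (remove n): removed. Set: {1, 10, 15, i}

Final set: {1, 10, 15, i} (size 4)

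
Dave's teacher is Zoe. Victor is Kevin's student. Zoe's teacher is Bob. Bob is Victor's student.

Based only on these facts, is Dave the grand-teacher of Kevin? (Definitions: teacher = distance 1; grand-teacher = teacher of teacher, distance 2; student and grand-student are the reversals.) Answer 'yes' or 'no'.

Answer: no

Derivation:
Reconstructing the teacher chain from the given facts:
  Kevin -> Victor -> Bob -> Zoe -> Dave
(each arrow means 'teacher of the next')
Positions in the chain (0 = top):
  position of Kevin: 0
  position of Victor: 1
  position of Bob: 2
  position of Zoe: 3
  position of Dave: 4

Dave is at position 4, Kevin is at position 0; signed distance (j - i) = -4.
'grand-teacher' requires j - i = 2. Actual distance is -4, so the relation does NOT hold.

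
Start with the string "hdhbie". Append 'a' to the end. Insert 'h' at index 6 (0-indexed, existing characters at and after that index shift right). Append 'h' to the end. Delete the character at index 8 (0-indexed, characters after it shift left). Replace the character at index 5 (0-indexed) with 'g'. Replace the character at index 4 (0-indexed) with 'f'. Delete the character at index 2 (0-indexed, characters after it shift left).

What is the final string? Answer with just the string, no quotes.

Answer: hdbfgha

Derivation:
Applying each edit step by step:
Start: "hdhbie"
Op 1 (append 'a'): "hdhbie" -> "hdhbiea"
Op 2 (insert 'h' at idx 6): "hdhbiea" -> "hdhbieha"
Op 3 (append 'h'): "hdhbieha" -> "hdhbiehah"
Op 4 (delete idx 8 = 'h'): "hdhbiehah" -> "hdhbieha"
Op 5 (replace idx 5: 'e' -> 'g'): "hdhbieha" -> "hdhbigha"
Op 6 (replace idx 4: 'i' -> 'f'): "hdhbigha" -> "hdhbfgha"
Op 7 (delete idx 2 = 'h'): "hdhbfgha" -> "hdbfgha"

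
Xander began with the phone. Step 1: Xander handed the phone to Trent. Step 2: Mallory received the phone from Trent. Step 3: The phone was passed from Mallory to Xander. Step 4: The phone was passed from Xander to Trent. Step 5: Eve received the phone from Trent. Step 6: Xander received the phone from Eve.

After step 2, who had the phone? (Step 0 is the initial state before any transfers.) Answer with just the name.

Answer: Mallory

Derivation:
Tracking the phone holder through step 2:
After step 0 (start): Xander
After step 1: Trent
After step 2: Mallory

At step 2, the holder is Mallory.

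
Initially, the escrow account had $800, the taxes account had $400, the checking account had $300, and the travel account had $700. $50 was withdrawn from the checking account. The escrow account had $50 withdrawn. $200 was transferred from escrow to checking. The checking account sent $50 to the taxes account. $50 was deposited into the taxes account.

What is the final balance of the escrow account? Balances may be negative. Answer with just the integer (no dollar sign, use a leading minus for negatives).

Answer: 550

Derivation:
Tracking account balances step by step:
Start: escrow=800, taxes=400, checking=300, travel=700
Event 1 (withdraw 50 from checking): checking: 300 - 50 = 250. Balances: escrow=800, taxes=400, checking=250, travel=700
Event 2 (withdraw 50 from escrow): escrow: 800 - 50 = 750. Balances: escrow=750, taxes=400, checking=250, travel=700
Event 3 (transfer 200 escrow -> checking): escrow: 750 - 200 = 550, checking: 250 + 200 = 450. Balances: escrow=550, taxes=400, checking=450, travel=700
Event 4 (transfer 50 checking -> taxes): checking: 450 - 50 = 400, taxes: 400 + 50 = 450. Balances: escrow=550, taxes=450, checking=400, travel=700
Event 5 (deposit 50 to taxes): taxes: 450 + 50 = 500. Balances: escrow=550, taxes=500, checking=400, travel=700

Final balance of escrow: 550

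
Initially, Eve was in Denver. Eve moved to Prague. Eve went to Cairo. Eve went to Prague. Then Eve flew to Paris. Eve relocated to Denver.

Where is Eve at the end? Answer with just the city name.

Tracking Eve's location:
Start: Eve is in Denver.
After move 1: Denver -> Prague. Eve is in Prague.
After move 2: Prague -> Cairo. Eve is in Cairo.
After move 3: Cairo -> Prague. Eve is in Prague.
After move 4: Prague -> Paris. Eve is in Paris.
After move 5: Paris -> Denver. Eve is in Denver.

Answer: Denver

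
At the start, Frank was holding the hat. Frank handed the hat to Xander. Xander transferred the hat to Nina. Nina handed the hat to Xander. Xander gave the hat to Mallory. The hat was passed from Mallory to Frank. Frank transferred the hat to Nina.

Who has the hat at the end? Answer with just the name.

Answer: Nina

Derivation:
Tracking the hat through each event:
Start: Frank has the hat.
After event 1: Xander has the hat.
After event 2: Nina has the hat.
After event 3: Xander has the hat.
After event 4: Mallory has the hat.
After event 5: Frank has the hat.
After event 6: Nina has the hat.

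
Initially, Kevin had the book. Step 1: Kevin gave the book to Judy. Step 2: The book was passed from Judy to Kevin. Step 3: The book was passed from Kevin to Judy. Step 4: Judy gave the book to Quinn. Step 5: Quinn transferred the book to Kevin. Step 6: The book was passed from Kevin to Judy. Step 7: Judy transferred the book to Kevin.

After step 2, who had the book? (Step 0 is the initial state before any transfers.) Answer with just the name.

Answer: Kevin

Derivation:
Tracking the book holder through step 2:
After step 0 (start): Kevin
After step 1: Judy
After step 2: Kevin

At step 2, the holder is Kevin.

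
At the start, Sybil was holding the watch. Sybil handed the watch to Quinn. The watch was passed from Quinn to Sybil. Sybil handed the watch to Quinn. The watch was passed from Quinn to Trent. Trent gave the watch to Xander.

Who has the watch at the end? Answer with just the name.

Tracking the watch through each event:
Start: Sybil has the watch.
After event 1: Quinn has the watch.
After event 2: Sybil has the watch.
After event 3: Quinn has the watch.
After event 4: Trent has the watch.
After event 5: Xander has the watch.

Answer: Xander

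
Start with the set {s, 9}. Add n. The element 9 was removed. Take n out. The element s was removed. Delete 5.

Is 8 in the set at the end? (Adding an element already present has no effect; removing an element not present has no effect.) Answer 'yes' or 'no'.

Tracking the set through each operation:
Start: {9, s}
Event 1 (add n): added. Set: {9, n, s}
Event 2 (remove 9): removed. Set: {n, s}
Event 3 (remove n): removed. Set: {s}
Event 4 (remove s): removed. Set: {}
Event 5 (remove 5): not present, no change. Set: {}

Final set: {} (size 0)
8 is NOT in the final set.

Answer: no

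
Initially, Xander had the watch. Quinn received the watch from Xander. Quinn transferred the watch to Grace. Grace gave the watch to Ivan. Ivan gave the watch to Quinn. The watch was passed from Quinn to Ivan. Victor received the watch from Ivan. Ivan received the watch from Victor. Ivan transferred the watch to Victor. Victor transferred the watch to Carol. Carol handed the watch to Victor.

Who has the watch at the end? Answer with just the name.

Tracking the watch through each event:
Start: Xander has the watch.
After event 1: Quinn has the watch.
After event 2: Grace has the watch.
After event 3: Ivan has the watch.
After event 4: Quinn has the watch.
After event 5: Ivan has the watch.
After event 6: Victor has the watch.
After event 7: Ivan has the watch.
After event 8: Victor has the watch.
After event 9: Carol has the watch.
After event 10: Victor has the watch.

Answer: Victor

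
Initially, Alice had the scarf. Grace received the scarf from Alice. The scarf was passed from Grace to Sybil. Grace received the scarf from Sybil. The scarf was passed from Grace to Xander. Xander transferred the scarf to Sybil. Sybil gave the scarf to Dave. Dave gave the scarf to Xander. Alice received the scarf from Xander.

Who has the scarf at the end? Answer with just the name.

Tracking the scarf through each event:
Start: Alice has the scarf.
After event 1: Grace has the scarf.
After event 2: Sybil has the scarf.
After event 3: Grace has the scarf.
After event 4: Xander has the scarf.
After event 5: Sybil has the scarf.
After event 6: Dave has the scarf.
After event 7: Xander has the scarf.
After event 8: Alice has the scarf.

Answer: Alice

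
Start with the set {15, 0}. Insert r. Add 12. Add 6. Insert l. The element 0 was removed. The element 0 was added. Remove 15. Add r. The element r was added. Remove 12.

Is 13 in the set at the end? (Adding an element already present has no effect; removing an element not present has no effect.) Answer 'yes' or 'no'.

Answer: no

Derivation:
Tracking the set through each operation:
Start: {0, 15}
Event 1 (add r): added. Set: {0, 15, r}
Event 2 (add 12): added. Set: {0, 12, 15, r}
Event 3 (add 6): added. Set: {0, 12, 15, 6, r}
Event 4 (add l): added. Set: {0, 12, 15, 6, l, r}
Event 5 (remove 0): removed. Set: {12, 15, 6, l, r}
Event 6 (add 0): added. Set: {0, 12, 15, 6, l, r}
Event 7 (remove 15): removed. Set: {0, 12, 6, l, r}
Event 8 (add r): already present, no change. Set: {0, 12, 6, l, r}
Event 9 (add r): already present, no change. Set: {0, 12, 6, l, r}
Event 10 (remove 12): removed. Set: {0, 6, l, r}

Final set: {0, 6, l, r} (size 4)
13 is NOT in the final set.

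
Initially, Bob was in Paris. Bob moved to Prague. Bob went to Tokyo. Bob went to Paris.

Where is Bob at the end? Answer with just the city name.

Answer: Paris

Derivation:
Tracking Bob's location:
Start: Bob is in Paris.
After move 1: Paris -> Prague. Bob is in Prague.
After move 2: Prague -> Tokyo. Bob is in Tokyo.
After move 3: Tokyo -> Paris. Bob is in Paris.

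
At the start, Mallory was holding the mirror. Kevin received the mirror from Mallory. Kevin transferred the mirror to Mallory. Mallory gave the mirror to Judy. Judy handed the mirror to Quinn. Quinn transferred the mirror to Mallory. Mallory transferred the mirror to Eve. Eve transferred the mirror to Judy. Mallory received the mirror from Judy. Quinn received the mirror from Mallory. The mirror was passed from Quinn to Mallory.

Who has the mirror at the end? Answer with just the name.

Tracking the mirror through each event:
Start: Mallory has the mirror.
After event 1: Kevin has the mirror.
After event 2: Mallory has the mirror.
After event 3: Judy has the mirror.
After event 4: Quinn has the mirror.
After event 5: Mallory has the mirror.
After event 6: Eve has the mirror.
After event 7: Judy has the mirror.
After event 8: Mallory has the mirror.
After event 9: Quinn has the mirror.
After event 10: Mallory has the mirror.

Answer: Mallory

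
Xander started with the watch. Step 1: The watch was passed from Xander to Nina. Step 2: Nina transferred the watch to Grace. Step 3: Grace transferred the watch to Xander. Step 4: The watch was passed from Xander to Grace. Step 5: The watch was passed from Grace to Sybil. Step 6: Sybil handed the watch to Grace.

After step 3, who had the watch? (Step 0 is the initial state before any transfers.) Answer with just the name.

Answer: Xander

Derivation:
Tracking the watch holder through step 3:
After step 0 (start): Xander
After step 1: Nina
After step 2: Grace
After step 3: Xander

At step 3, the holder is Xander.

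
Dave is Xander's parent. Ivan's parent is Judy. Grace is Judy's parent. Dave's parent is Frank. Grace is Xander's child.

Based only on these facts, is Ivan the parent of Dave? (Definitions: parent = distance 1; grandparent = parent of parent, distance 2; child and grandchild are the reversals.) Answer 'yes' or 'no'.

Reconstructing the parent chain from the given facts:
  Frank -> Dave -> Xander -> Grace -> Judy -> Ivan
(each arrow means 'parent of the next')
Positions in the chain (0 = top):
  position of Frank: 0
  position of Dave: 1
  position of Xander: 2
  position of Grace: 3
  position of Judy: 4
  position of Ivan: 5

Ivan is at position 5, Dave is at position 1; signed distance (j - i) = -4.
'parent' requires j - i = 1. Actual distance is -4, so the relation does NOT hold.

Answer: no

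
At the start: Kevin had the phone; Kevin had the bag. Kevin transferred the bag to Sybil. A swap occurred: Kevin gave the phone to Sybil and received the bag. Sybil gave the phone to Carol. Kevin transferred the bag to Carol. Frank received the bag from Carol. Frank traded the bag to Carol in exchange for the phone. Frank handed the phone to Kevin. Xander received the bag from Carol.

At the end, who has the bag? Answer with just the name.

Answer: Xander

Derivation:
Tracking all object holders:
Start: phone:Kevin, bag:Kevin
Event 1 (give bag: Kevin -> Sybil). State: phone:Kevin, bag:Sybil
Event 2 (swap phone<->bag: now phone:Sybil, bag:Kevin). State: phone:Sybil, bag:Kevin
Event 3 (give phone: Sybil -> Carol). State: phone:Carol, bag:Kevin
Event 4 (give bag: Kevin -> Carol). State: phone:Carol, bag:Carol
Event 5 (give bag: Carol -> Frank). State: phone:Carol, bag:Frank
Event 6 (swap bag<->phone: now bag:Carol, phone:Frank). State: phone:Frank, bag:Carol
Event 7 (give phone: Frank -> Kevin). State: phone:Kevin, bag:Carol
Event 8 (give bag: Carol -> Xander). State: phone:Kevin, bag:Xander

Final state: phone:Kevin, bag:Xander
The bag is held by Xander.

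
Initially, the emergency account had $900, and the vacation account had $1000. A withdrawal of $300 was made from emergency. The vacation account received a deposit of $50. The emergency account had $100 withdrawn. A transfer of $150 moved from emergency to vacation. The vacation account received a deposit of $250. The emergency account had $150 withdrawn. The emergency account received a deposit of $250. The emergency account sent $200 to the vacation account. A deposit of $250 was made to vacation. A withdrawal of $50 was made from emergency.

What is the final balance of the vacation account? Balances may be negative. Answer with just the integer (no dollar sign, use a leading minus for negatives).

Answer: 1900

Derivation:
Tracking account balances step by step:
Start: emergency=900, vacation=1000
Event 1 (withdraw 300 from emergency): emergency: 900 - 300 = 600. Balances: emergency=600, vacation=1000
Event 2 (deposit 50 to vacation): vacation: 1000 + 50 = 1050. Balances: emergency=600, vacation=1050
Event 3 (withdraw 100 from emergency): emergency: 600 - 100 = 500. Balances: emergency=500, vacation=1050
Event 4 (transfer 150 emergency -> vacation): emergency: 500 - 150 = 350, vacation: 1050 + 150 = 1200. Balances: emergency=350, vacation=1200
Event 5 (deposit 250 to vacation): vacation: 1200 + 250 = 1450. Balances: emergency=350, vacation=1450
Event 6 (withdraw 150 from emergency): emergency: 350 - 150 = 200. Balances: emergency=200, vacation=1450
Event 7 (deposit 250 to emergency): emergency: 200 + 250 = 450. Balances: emergency=450, vacation=1450
Event 8 (transfer 200 emergency -> vacation): emergency: 450 - 200 = 250, vacation: 1450 + 200 = 1650. Balances: emergency=250, vacation=1650
Event 9 (deposit 250 to vacation): vacation: 1650 + 250 = 1900. Balances: emergency=250, vacation=1900
Event 10 (withdraw 50 from emergency): emergency: 250 - 50 = 200. Balances: emergency=200, vacation=1900

Final balance of vacation: 1900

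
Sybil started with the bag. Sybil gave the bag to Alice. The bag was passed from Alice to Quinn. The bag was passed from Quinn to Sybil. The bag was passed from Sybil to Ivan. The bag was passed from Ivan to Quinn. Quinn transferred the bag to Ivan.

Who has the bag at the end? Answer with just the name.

Answer: Ivan

Derivation:
Tracking the bag through each event:
Start: Sybil has the bag.
After event 1: Alice has the bag.
After event 2: Quinn has the bag.
After event 3: Sybil has the bag.
After event 4: Ivan has the bag.
After event 5: Quinn has the bag.
After event 6: Ivan has the bag.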